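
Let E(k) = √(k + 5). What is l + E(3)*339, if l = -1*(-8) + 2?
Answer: 10 + 678*√2 ≈ 968.84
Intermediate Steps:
E(k) = √(5 + k)
l = 10 (l = 8 + 2 = 10)
l + E(3)*339 = 10 + √(5 + 3)*339 = 10 + √8*339 = 10 + (2*√2)*339 = 10 + 678*√2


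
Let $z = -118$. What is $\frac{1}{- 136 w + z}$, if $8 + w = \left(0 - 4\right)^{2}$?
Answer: $- \frac{1}{1206} \approx -0.00082919$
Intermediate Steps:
$w = 8$ ($w = -8 + \left(0 - 4\right)^{2} = -8 + \left(-4\right)^{2} = -8 + 16 = 8$)
$\frac{1}{- 136 w + z} = \frac{1}{\left(-136\right) 8 - 118} = \frac{1}{-1088 - 118} = \frac{1}{-1206} = - \frac{1}{1206}$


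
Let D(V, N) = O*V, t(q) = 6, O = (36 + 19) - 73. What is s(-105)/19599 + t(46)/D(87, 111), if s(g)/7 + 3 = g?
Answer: -72305/1705113 ≈ -0.042405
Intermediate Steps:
s(g) = -21 + 7*g
O = -18 (O = 55 - 73 = -18)
D(V, N) = -18*V
s(-105)/19599 + t(46)/D(87, 111) = (-21 + 7*(-105))/19599 + 6/((-18*87)) = (-21 - 735)*(1/19599) + 6/(-1566) = -756*1/19599 + 6*(-1/1566) = -252/6533 - 1/261 = -72305/1705113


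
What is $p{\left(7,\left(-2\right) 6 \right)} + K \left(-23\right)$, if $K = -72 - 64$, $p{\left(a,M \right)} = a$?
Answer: $3135$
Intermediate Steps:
$K = -136$ ($K = -72 - 64 = -136$)
$p{\left(7,\left(-2\right) 6 \right)} + K \left(-23\right) = 7 - -3128 = 7 + 3128 = 3135$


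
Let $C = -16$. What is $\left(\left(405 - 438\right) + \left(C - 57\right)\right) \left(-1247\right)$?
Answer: $132182$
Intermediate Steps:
$\left(\left(405 - 438\right) + \left(C - 57\right)\right) \left(-1247\right) = \left(\left(405 - 438\right) - 73\right) \left(-1247\right) = \left(-33 - 73\right) \left(-1247\right) = \left(-106\right) \left(-1247\right) = 132182$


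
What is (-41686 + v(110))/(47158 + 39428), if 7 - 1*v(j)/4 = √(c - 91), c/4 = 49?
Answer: -6943/14431 - 2*√105/43293 ≈ -0.48159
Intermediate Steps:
c = 196 (c = 4*49 = 196)
v(j) = 28 - 4*√105 (v(j) = 28 - 4*√(196 - 91) = 28 - 4*√105)
(-41686 + v(110))/(47158 + 39428) = (-41686 + (28 - 4*√105))/(47158 + 39428) = (-41658 - 4*√105)/86586 = (-41658 - 4*√105)*(1/86586) = -6943/14431 - 2*√105/43293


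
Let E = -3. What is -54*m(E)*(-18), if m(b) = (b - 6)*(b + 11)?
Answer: -69984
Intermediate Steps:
m(b) = (-6 + b)*(11 + b)
-54*m(E)*(-18) = -54*(-66 + (-3)² + 5*(-3))*(-18) = -54*(-66 + 9 - 15)*(-18) = -54*(-72)*(-18) = 3888*(-18) = -69984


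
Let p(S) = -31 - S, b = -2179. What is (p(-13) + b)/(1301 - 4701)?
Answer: 2197/3400 ≈ 0.64618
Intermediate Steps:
(p(-13) + b)/(1301 - 4701) = ((-31 - 1*(-13)) - 2179)/(1301 - 4701) = ((-31 + 13) - 2179)/(-3400) = (-18 - 2179)*(-1/3400) = -2197*(-1/3400) = 2197/3400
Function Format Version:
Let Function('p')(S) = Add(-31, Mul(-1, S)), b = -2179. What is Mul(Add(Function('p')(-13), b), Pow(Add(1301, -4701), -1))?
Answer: Rational(2197, 3400) ≈ 0.64618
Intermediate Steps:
Mul(Add(Function('p')(-13), b), Pow(Add(1301, -4701), -1)) = Mul(Add(Add(-31, Mul(-1, -13)), -2179), Pow(Add(1301, -4701), -1)) = Mul(Add(Add(-31, 13), -2179), Pow(-3400, -1)) = Mul(Add(-18, -2179), Rational(-1, 3400)) = Mul(-2197, Rational(-1, 3400)) = Rational(2197, 3400)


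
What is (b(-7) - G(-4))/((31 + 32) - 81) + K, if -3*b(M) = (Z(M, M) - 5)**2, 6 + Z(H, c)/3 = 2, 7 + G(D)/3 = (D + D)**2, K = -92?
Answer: -2083/27 ≈ -77.148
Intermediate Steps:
G(D) = -21 + 12*D**2 (G(D) = -21 + 3*(D + D)**2 = -21 + 3*(2*D)**2 = -21 + 3*(4*D**2) = -21 + 12*D**2)
Z(H, c) = -12 (Z(H, c) = -18 + 3*2 = -18 + 6 = -12)
b(M) = -289/3 (b(M) = -(-12 - 5)**2/3 = -1/3*(-17)**2 = -1/3*289 = -289/3)
(b(-7) - G(-4))/((31 + 32) - 81) + K = (-289/3 - (-21 + 12*(-4)**2))/((31 + 32) - 81) - 92 = (-289/3 - (-21 + 12*16))/(63 - 81) - 92 = (-289/3 - (-21 + 192))/(-18) - 92 = (-289/3 - 1*171)*(-1/18) - 92 = (-289/3 - 171)*(-1/18) - 92 = -802/3*(-1/18) - 92 = 401/27 - 92 = -2083/27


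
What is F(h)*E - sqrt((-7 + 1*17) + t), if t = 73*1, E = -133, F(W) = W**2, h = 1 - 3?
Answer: -532 - sqrt(83) ≈ -541.11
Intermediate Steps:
h = -2
t = 73
F(h)*E - sqrt((-7 + 1*17) + t) = (-2)**2*(-133) - sqrt((-7 + 1*17) + 73) = 4*(-133) - sqrt((-7 + 17) + 73) = -532 - sqrt(10 + 73) = -532 - sqrt(83)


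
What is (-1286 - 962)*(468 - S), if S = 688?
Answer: 494560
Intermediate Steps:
(-1286 - 962)*(468 - S) = (-1286 - 962)*(468 - 1*688) = -2248*(468 - 688) = -2248*(-220) = 494560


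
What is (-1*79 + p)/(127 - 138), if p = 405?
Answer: -326/11 ≈ -29.636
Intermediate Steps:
(-1*79 + p)/(127 - 138) = (-1*79 + 405)/(127 - 138) = (-79 + 405)/(-11) = 326*(-1/11) = -326/11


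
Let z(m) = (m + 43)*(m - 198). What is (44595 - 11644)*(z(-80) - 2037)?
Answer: 271812799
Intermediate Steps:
z(m) = (-198 + m)*(43 + m) (z(m) = (43 + m)*(-198 + m) = (-198 + m)*(43 + m))
(44595 - 11644)*(z(-80) - 2037) = (44595 - 11644)*((-8514 + (-80)² - 155*(-80)) - 2037) = 32951*((-8514 + 6400 + 12400) - 2037) = 32951*(10286 - 2037) = 32951*8249 = 271812799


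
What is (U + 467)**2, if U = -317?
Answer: 22500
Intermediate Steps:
(U + 467)**2 = (-317 + 467)**2 = 150**2 = 22500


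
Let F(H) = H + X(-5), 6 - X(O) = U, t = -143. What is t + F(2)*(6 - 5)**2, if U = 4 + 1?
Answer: -140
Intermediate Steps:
U = 5
X(O) = 1 (X(O) = 6 - 1*5 = 6 - 5 = 1)
F(H) = 1 + H (F(H) = H + 1 = 1 + H)
t + F(2)*(6 - 5)**2 = -143 + (1 + 2)*(6 - 5)**2 = -143 + 3*1**2 = -143 + 3*1 = -143 + 3 = -140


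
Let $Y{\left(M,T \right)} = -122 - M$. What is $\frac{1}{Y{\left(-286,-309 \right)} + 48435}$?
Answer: $\frac{1}{48599} \approx 2.0577 \cdot 10^{-5}$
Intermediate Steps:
$\frac{1}{Y{\left(-286,-309 \right)} + 48435} = \frac{1}{\left(-122 - -286\right) + 48435} = \frac{1}{\left(-122 + 286\right) + 48435} = \frac{1}{164 + 48435} = \frac{1}{48599}$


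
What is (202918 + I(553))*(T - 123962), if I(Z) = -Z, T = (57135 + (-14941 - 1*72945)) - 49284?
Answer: -41281852905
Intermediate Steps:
T = -80035 (T = (57135 + (-14941 - 72945)) - 49284 = (57135 - 87886) - 49284 = -30751 - 49284 = -80035)
(202918 + I(553))*(T - 123962) = (202918 - 1*553)*(-80035 - 123962) = (202918 - 553)*(-203997) = 202365*(-203997) = -41281852905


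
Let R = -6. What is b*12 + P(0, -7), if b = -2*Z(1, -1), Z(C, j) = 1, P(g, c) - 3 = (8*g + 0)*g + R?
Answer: -27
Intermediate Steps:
P(g, c) = -3 + 8*g² (P(g, c) = 3 + ((8*g + 0)*g - 6) = 3 + ((8*g)*g - 6) = 3 + (8*g² - 6) = 3 + (-6 + 8*g²) = -3 + 8*g²)
b = -2 (b = -2*1 = -2)
b*12 + P(0, -7) = -2*12 + (-3 + 8*0²) = -24 + (-3 + 8*0) = -24 + (-3 + 0) = -24 - 3 = -27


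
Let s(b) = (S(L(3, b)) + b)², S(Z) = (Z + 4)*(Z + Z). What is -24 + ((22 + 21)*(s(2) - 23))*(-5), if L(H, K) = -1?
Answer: 1481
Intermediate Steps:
S(Z) = 2*Z*(4 + Z) (S(Z) = (4 + Z)*(2*Z) = 2*Z*(4 + Z))
s(b) = (-6 + b)² (s(b) = (2*(-1)*(4 - 1) + b)² = (2*(-1)*3 + b)² = (-6 + b)²)
-24 + ((22 + 21)*(s(2) - 23))*(-5) = -24 + ((22 + 21)*((-6 + 2)² - 23))*(-5) = -24 + (43*((-4)² - 23))*(-5) = -24 + (43*(16 - 23))*(-5) = -24 + (43*(-7))*(-5) = -24 - 301*(-5) = -24 + 1505 = 1481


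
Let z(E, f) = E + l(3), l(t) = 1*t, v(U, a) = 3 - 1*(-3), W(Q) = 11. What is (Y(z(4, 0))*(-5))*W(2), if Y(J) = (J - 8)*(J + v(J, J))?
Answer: 715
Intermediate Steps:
v(U, a) = 6 (v(U, a) = 3 + 3 = 6)
l(t) = t
z(E, f) = 3 + E (z(E, f) = E + 3 = 3 + E)
Y(J) = (-8 + J)*(6 + J) (Y(J) = (J - 8)*(J + 6) = (-8 + J)*(6 + J))
(Y(z(4, 0))*(-5))*W(2) = ((-48 + (3 + 4)² - 2*(3 + 4))*(-5))*11 = ((-48 + 7² - 2*7)*(-5))*11 = ((-48 + 49 - 14)*(-5))*11 = -13*(-5)*11 = 65*11 = 715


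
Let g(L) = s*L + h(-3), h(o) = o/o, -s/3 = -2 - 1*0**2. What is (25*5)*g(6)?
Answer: 4625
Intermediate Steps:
s = 6 (s = -3*(-2 - 1*0**2) = -3*(-2 - 1*0) = -3*(-2 + 0) = -3*(-2) = 6)
h(o) = 1
g(L) = 1 + 6*L (g(L) = 6*L + 1 = 1 + 6*L)
(25*5)*g(6) = (25*5)*(1 + 6*6) = 125*(1 + 36) = 125*37 = 4625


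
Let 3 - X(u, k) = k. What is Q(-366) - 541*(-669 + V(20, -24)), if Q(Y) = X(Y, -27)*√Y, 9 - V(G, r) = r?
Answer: 344076 + 30*I*√366 ≈ 3.4408e+5 + 573.93*I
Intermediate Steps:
V(G, r) = 9 - r
X(u, k) = 3 - k
Q(Y) = 30*√Y (Q(Y) = (3 - 1*(-27))*√Y = (3 + 27)*√Y = 30*√Y)
Q(-366) - 541*(-669 + V(20, -24)) = 30*√(-366) - 541*(-669 + (9 - 1*(-24))) = 30*(I*√366) - 541*(-669 + (9 + 24)) = 30*I*√366 - 541*(-669 + 33) = 30*I*√366 - 541*(-636) = 30*I*√366 + 344076 = 344076 + 30*I*√366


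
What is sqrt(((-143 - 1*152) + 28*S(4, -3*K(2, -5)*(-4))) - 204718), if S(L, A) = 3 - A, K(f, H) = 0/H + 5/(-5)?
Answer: I*sqrt(204593) ≈ 452.32*I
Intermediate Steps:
K(f, H) = -1 (K(f, H) = 0 + 5*(-1/5) = 0 - 1 = -1)
sqrt(((-143 - 1*152) + 28*S(4, -3*K(2, -5)*(-4))) - 204718) = sqrt(((-143 - 1*152) + 28*(3 - (-3*(-1))*(-4))) - 204718) = sqrt(((-143 - 152) + 28*(3 - 3*(-4))) - 204718) = sqrt((-295 + 28*(3 - 1*(-12))) - 204718) = sqrt((-295 + 28*(3 + 12)) - 204718) = sqrt((-295 + 28*15) - 204718) = sqrt((-295 + 420) - 204718) = sqrt(125 - 204718) = sqrt(-204593) = I*sqrt(204593)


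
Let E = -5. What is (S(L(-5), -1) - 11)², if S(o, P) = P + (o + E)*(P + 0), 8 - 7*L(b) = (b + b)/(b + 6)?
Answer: 4489/49 ≈ 91.612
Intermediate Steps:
L(b) = 8/7 - 2*b/(7*(6 + b)) (L(b) = 8/7 - (b + b)/(7*(b + 6)) = 8/7 - 2*b/(7*(6 + b)))
S(o, P) = P + P*(-5 + o) (S(o, P) = P + (o - 5)*(P + 0) = P + (-5 + o)*P = P + P*(-5 + o))
(S(L(-5), -1) - 11)² = (-(-4 + 6*(8 - 5)/(7*(6 - 5))) - 11)² = (-(-4 + (6/7)*3/1) - 11)² = (-(-4 + (6/7)*1*3) - 11)² = (-(-4 + 18/7) - 11)² = (-1*(-10/7) - 11)² = (10/7 - 11)² = (-67/7)² = 4489/49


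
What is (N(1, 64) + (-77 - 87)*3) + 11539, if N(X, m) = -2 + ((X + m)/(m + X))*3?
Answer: 11048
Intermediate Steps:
N(X, m) = 1 (N(X, m) = -2 + ((X + m)/(X + m))*3 = -2 + 1*3 = -2 + 3 = 1)
(N(1, 64) + (-77 - 87)*3) + 11539 = (1 + (-77 - 87)*3) + 11539 = (1 - 164*3) + 11539 = (1 - 492) + 11539 = -491 + 11539 = 11048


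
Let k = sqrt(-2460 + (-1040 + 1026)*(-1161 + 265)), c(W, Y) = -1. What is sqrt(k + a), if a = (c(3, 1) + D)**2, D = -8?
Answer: sqrt(81 + 2*sqrt(2521)) ≈ 13.469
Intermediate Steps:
a = 81 (a = (-1 - 8)**2 = (-9)**2 = 81)
k = 2*sqrt(2521) (k = sqrt(-2460 - 14*(-896)) = sqrt(-2460 + 12544) = sqrt(10084) = 2*sqrt(2521) ≈ 100.42)
sqrt(k + a) = sqrt(2*sqrt(2521) + 81) = sqrt(81 + 2*sqrt(2521))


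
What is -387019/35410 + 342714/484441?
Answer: -175352368639/17154055810 ≈ -10.222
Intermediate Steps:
-387019/35410 + 342714/484441 = -175352368639/17154055810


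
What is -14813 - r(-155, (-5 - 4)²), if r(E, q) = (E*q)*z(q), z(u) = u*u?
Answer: 82358542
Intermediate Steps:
z(u) = u²
r(E, q) = E*q³ (r(E, q) = (E*q)*q² = E*q³)
-14813 - r(-155, (-5 - 4)²) = -14813 - (-155)*((-5 - 4)²)³ = -14813 - (-155)*((-9)²)³ = -14813 - (-155)*81³ = -14813 - (-155)*531441 = -14813 - 1*(-82373355) = -14813 + 82373355 = 82358542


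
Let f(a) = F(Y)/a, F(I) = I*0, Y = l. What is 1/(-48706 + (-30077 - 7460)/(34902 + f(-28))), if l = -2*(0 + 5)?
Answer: -34902/1699974349 ≈ -2.0531e-5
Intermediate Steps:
l = -10 (l = -2*5 = -10)
Y = -10
F(I) = 0
f(a) = 0 (f(a) = 0/a = 0)
1/(-48706 + (-30077 - 7460)/(34902 + f(-28))) = 1/(-48706 + (-30077 - 7460)/(34902 + 0)) = 1/(-48706 - 37537/34902) = 1/(-1699974349/34902) = -34902/1699974349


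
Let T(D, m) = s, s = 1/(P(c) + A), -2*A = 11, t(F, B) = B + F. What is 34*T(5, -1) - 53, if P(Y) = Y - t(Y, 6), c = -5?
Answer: -1287/23 ≈ -55.957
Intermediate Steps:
A = -11/2 (A = -½*11 = -11/2 ≈ -5.5000)
P(Y) = -6 (P(Y) = Y - (6 + Y) = Y + (-6 - Y) = -6)
s = -2/23 (s = 1/(-6 - 11/2) = 1/(-23/2) = -2/23 ≈ -0.086957)
T(D, m) = -2/23
34*T(5, -1) - 53 = 34*(-2/23) - 53 = -68/23 - 53 = -1287/23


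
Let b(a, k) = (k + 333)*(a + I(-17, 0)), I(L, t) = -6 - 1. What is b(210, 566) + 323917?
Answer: 506414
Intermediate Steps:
I(L, t) = -7
b(a, k) = (-7 + a)*(333 + k) (b(a, k) = (k + 333)*(a - 7) = (333 + k)*(-7 + a) = (-7 + a)*(333 + k))
b(210, 566) + 323917 = (-2331 - 7*566 + 333*210 + 210*566) + 323917 = (-2331 - 3962 + 69930 + 118860) + 323917 = 182497 + 323917 = 506414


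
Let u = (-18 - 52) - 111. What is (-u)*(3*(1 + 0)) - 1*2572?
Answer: -2029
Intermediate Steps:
u = -181 (u = -70 - 111 = -181)
(-u)*(3*(1 + 0)) - 1*2572 = (-1*(-181))*(3*(1 + 0)) - 1*2572 = 181*(3*1) - 2572 = 181*3 - 2572 = 543 - 2572 = -2029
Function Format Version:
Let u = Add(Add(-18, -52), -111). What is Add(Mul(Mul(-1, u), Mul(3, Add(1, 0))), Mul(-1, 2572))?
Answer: -2029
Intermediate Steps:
u = -181 (u = Add(-70, -111) = -181)
Add(Mul(Mul(-1, u), Mul(3, Add(1, 0))), Mul(-1, 2572)) = Add(Mul(Mul(-1, -181), Mul(3, Add(1, 0))), Mul(-1, 2572)) = Add(Mul(181, Mul(3, 1)), -2572) = Add(Mul(181, 3), -2572) = Add(543, -2572) = -2029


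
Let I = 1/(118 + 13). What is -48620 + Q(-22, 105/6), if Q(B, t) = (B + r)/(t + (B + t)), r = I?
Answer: -82802741/1703 ≈ -48622.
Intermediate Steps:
I = 1/131 ≈ 0.0076336
r = 1/131 ≈ 0.0076336
Q(B, t) = (1/131 + B)/(B + 2*t) (Q(B, t) = (B + 1/131)/(t + (B + t)) = (1/131 + B)/(B + 2*t))
-48620 + Q(-22, 105/6) = -48620 + (1/131 - 22)/(-22 + 2*(105/6)) = -48620 - 2881/131/(-22 + 2*(105*(⅙))) = -48620 - 2881/131/(-22 + 2*(35/2)) = -48620 - 2881/131/(-22 + 35) = -48620 - 2881/131/13 = -48620 + (1/13)*(-2881/131) = -48620 - 2881/1703 = -82802741/1703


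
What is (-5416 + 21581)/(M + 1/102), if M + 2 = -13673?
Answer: -1648830/1394849 ≈ -1.1821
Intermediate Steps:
M = -13675 (M = -2 - 13673 = -13675)
(-5416 + 21581)/(M + 1/102) = (-5416 + 21581)/(-13675 + 1/102) = 16165/(-13675 + 1/102) = 16165/(-1394849/102) = 16165*(-102/1394849) = -1648830/1394849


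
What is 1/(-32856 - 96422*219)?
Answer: -1/28311882 ≈ -3.5321e-8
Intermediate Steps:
1/(-32856 - 96422*219) = (1/219)/(-129278) = -1/129278*1/219 = -1/28311882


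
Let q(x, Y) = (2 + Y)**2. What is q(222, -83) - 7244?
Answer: -683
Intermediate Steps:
q(222, -83) - 7244 = (2 - 83)**2 - 7244 = (-81)**2 - 7244 = 6561 - 7244 = -683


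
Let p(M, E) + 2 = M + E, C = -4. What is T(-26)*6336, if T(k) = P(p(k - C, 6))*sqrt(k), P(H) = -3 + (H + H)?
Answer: -247104*I*sqrt(26) ≈ -1.26e+6*I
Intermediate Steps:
p(M, E) = -2 + E + M (p(M, E) = -2 + (M + E) = -2 + (E + M) = -2 + E + M)
P(H) = -3 + 2*H
T(k) = sqrt(k)*(13 + 2*k) (T(k) = (-3 + 2*(-2 + 6 + (k - 1*(-4))))*sqrt(k) = (-3 + 2*(-2 + 6 + (k + 4)))*sqrt(k) = (-3 + 2*(-2 + 6 + (4 + k)))*sqrt(k) = (-3 + 2*(8 + k))*sqrt(k) = (-3 + (16 + 2*k))*sqrt(k) = (13 + 2*k)*sqrt(k) = sqrt(k)*(13 + 2*k))
T(-26)*6336 = (sqrt(-26)*(13 + 2*(-26)))*6336 = ((I*sqrt(26))*(13 - 52))*6336 = ((I*sqrt(26))*(-39))*6336 = -39*I*sqrt(26)*6336 = -247104*I*sqrt(26)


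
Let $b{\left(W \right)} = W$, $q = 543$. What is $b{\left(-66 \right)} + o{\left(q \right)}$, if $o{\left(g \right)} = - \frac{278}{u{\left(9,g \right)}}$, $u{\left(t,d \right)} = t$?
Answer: $- \frac{872}{9} \approx -96.889$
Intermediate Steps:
$o{\left(g \right)} = - \frac{278}{9}$
$b{\left(-66 \right)} + o{\left(q \right)} = -66 - \frac{278}{9} = - \frac{872}{9}$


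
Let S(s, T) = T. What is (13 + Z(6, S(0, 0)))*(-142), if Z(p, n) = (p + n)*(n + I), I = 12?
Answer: -12070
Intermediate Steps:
Z(p, n) = (12 + n)*(n + p) (Z(p, n) = (p + n)*(n + 12) = (n + p)*(12 + n) = (12 + n)*(n + p))
(13 + Z(6, S(0, 0)))*(-142) = (13 + (0**2 + 12*0 + 12*6 + 0*6))*(-142) = (13 + (0 + 0 + 72 + 0))*(-142) = (13 + 72)*(-142) = 85*(-142) = -12070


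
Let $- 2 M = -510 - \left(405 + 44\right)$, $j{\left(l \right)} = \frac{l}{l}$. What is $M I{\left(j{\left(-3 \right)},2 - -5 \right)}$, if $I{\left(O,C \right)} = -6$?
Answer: $-2877$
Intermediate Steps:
$j{\left(l \right)} = 1$
$M = \frac{959}{2}$ ($M = - \frac{-510 - \left(405 + 44\right)}{2} = - \frac{-510 - 449}{2} = \left(- \frac{1}{2}\right) \left(-959\right) = \frac{959}{2} \approx 479.5$)
$M I{\left(j{\left(-3 \right)},2 - -5 \right)} = \frac{959}{2} \left(-6\right) = -2877$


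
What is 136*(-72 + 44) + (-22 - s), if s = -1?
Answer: -3829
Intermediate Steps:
136*(-72 + 44) + (-22 - s) = 136*(-72 + 44) + (-22 - 1*(-1)) = 136*(-28) + (-22 + 1) = -3808 - 21 = -3829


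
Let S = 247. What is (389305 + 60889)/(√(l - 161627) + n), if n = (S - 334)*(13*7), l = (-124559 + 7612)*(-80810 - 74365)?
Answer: 3564185898/18084410209 + 450194*√18147089098/18084410209 ≈ 3.5506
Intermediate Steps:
l = 18147250725 (l = -116947*(-155175) = 18147250725)
n = -7917 (n = (247 - 334)*(13*7) = -87*91 = -7917)
(389305 + 60889)/(√(l - 161627) + n) = (389305 + 60889)/(√(18147250725 - 161627) - 7917) = 450194/(√18147089098 - 7917) = 450194/(-7917 + √18147089098)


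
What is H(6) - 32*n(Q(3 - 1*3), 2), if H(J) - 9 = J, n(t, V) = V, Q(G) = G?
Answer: -49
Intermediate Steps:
H(J) = 9 + J
H(6) - 32*n(Q(3 - 1*3), 2) = (9 + 6) - 32*2 = 15 - 64 = -49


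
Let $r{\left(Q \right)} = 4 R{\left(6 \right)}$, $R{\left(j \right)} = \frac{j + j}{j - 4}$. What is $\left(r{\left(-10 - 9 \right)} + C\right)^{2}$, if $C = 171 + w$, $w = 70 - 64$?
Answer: $40401$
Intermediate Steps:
$R{\left(j \right)} = \frac{2 j}{-4 + j}$
$w = 6$
$C = 177$ ($C = 171 + 6 = 177$)
$r{\left(Q \right)} = 24$ ($r{\left(Q \right)} = 4 \cdot 2 \cdot 6 \frac{1}{-4 + 6} = 4 \cdot 2 \cdot 6 \cdot \frac{1}{2} = 4 \cdot 6 = 24$)
$\left(r{\left(-10 - 9 \right)} + C\right)^{2} = \left(24 + 177\right)^{2} = 201^{2} = 40401$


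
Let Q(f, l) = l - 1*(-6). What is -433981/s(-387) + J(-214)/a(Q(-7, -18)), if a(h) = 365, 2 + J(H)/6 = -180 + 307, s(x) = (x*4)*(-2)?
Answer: -31216213/226008 ≈ -138.12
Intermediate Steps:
s(x) = -8*x (s(x) = (4*x)*(-2) = -8*x)
Q(f, l) = 6 + l (Q(f, l) = l + 6 = 6 + l)
J(H) = 750 (J(H) = -12 + 6*(-180 + 307) = -12 + 6*127 = -12 + 762 = 750)
-433981/s(-387) + J(-214)/a(Q(-7, -18)) = -433981/((-8*(-387))) + 750/365 = -433981/3096 + 750*(1/365) = -433981*1/3096 + 150/73 = -433981/3096 + 150/73 = -31216213/226008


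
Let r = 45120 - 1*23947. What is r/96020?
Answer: 21173/96020 ≈ 0.22051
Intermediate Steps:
r = 21173 (r = 45120 - 23947 = 21173)
r/96020 = 21173/96020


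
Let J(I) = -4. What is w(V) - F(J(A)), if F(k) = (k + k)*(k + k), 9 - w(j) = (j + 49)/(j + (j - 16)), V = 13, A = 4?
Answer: -306/5 ≈ -61.200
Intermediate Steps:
w(j) = 9 - (49 + j)/(-16 + 2*j) (w(j) = 9 - (j + 49)/(j + (j - 16)) = 9 - (49 + j)/(j + (-16 + j)) = 9 - (49 + j)/(-16 + 2*j))
F(k) = 4*k**2 (F(k) = (2*k)*(2*k) = 4*k**2)
w(V) - F(J(A)) = (-193 + 17*13)/(2*(-8 + 13)) - 4*(-4)**2 = (1/2)*(-193 + 221)/5 - 4*16 = (1/2)*(1/5)*28 - 1*64 = 14/5 - 64 = -306/5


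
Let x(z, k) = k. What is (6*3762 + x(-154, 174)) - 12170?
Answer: 10576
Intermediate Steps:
(6*3762 + x(-154, 174)) - 12170 = (6*3762 + 174) - 12170 = (22572 + 174) - 12170 = 22746 - 12170 = 10576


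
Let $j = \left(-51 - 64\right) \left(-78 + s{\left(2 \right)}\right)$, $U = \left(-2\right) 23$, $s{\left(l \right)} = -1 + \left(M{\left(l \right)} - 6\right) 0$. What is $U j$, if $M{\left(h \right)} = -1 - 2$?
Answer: $-417910$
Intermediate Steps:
$M{\left(h \right)} = -3$ ($M{\left(h \right)} = -1 - 2 = -3$)
$s{\left(l \right)} = -1$ ($s{\left(l \right)} = -1 + \left(-3 - 6\right) 0 = -1 - 0 = -1 + 0 = -1$)
$U = -46$
$j = 9085$ ($j = \left(-51 - 64\right) \left(-78 - 1\right) = \left(-115\right) \left(-79\right) = 9085$)
$U j = \left(-46\right) 9085 = -417910$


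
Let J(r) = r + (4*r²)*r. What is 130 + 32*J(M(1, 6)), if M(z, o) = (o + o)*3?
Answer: 5973250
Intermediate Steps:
M(z, o) = 6*o (M(z, o) = (2*o)*3 = 6*o)
J(r) = r + 4*r³
130 + 32*J(M(1, 6)) = 130 + 32*(6*6 + 4*(6*6)³) = 130 + 32*(36 + 4*36³) = 130 + 32*(36 + 4*46656) = 130 + 32*(36 + 186624) = 130 + 32*186660 = 130 + 5973120 = 5973250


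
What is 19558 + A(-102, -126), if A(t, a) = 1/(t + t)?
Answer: 3989831/204 ≈ 19558.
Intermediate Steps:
A(t, a) = 1/(2*t)
19558 + A(-102, -126) = 19558 + (½)/(-102) = 19558 + (½)*(-1/102) = 19558 - 1/204 = 3989831/204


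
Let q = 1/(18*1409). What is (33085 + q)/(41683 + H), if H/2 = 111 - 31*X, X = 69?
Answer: 839101771/954295974 ≈ 0.87929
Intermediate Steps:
H = -4056 (H = 2*(111 - 31*69) = 2*(111 - 2139) = 2*(-2028) = -4056)
q = 1/25362 ≈ 3.9429e-5
(33085 + q)/(41683 + H) = (33085 + 1/25362)/(41683 - 4056) = (839101771/25362)/37627 = (839101771/25362)*(1/37627) = 839101771/954295974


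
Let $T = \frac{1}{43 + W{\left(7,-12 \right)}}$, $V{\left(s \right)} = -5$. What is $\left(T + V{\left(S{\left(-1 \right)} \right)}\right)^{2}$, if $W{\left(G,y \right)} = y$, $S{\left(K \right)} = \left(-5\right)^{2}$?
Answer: $\frac{23716}{961} \approx 24.678$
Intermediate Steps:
$S{\left(K \right)} = 25$
$T = \frac{1}{31}$ ($T = \frac{1}{43 - 12} = \frac{1}{31} \approx 0.032258$)
$\left(T + V{\left(S{\left(-1 \right)} \right)}\right)^{2} = \left(\frac{1}{31} - 5\right)^{2} = \left(- \frac{154}{31}\right)^{2} = \frac{23716}{961}$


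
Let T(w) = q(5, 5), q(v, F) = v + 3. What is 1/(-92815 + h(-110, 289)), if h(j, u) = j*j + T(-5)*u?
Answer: -1/78403 ≈ -1.2755e-5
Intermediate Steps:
q(v, F) = 3 + v
T(w) = 8 (T(w) = 3 + 5 = 8)
h(j, u) = j**2 + 8*u (h(j, u) = j*j + 8*u = j**2 + 8*u)
1/(-92815 + h(-110, 289)) = 1/(-92815 + ((-110)**2 + 8*289)) = 1/(-92815 + (12100 + 2312)) = 1/(-92815 + 14412) = 1/(-78403) = -1/78403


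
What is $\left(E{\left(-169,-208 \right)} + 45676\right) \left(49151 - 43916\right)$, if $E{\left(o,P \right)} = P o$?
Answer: $423134580$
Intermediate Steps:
$\left(E{\left(-169,-208 \right)} + 45676\right) \left(49151 - 43916\right) = \left(\left(-208\right) \left(-169\right) + 45676\right) \left(49151 - 43916\right) = \left(35152 + 45676\right) 5235 = 80828 \cdot 5235 = 423134580$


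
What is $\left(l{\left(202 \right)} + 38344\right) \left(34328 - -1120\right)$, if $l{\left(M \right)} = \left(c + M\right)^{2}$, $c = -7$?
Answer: $2707128312$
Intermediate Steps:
$l{\left(M \right)} = \left(-7 + M\right)^{2}$
$\left(l{\left(202 \right)} + 38344\right) \left(34328 - -1120\right) = \left(\left(-7 + 202\right)^{2} + 38344\right) \left(34328 - -1120\right) = \left(195^{2} + 38344\right) \left(34328 + \left(1170 - 50\right)\right) = \left(38025 + 38344\right) \left(34328 + 1120\right) = 76369 \cdot 35448 = 2707128312$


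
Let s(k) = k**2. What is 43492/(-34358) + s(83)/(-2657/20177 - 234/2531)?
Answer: -6043947590321907/196635730015 ≈ -30737.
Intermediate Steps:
43492/(-34358) + s(83)/(-2657/20177 - 234/2531) = 43492/(-34358) + 83**2/(-2657/20177 - 234/2531) = 43492*(-1/34358) + 6889/(-2657*1/20177 - 234*1/2531) = -21746/17179 + 6889/(-2657/20177 - 234/2531) = -21746/17179 + 6889/(-11446285/51067987) = -21746/17179 + 6889*(-51067987/11446285) = -21746/17179 - 351807362443/11446285 = -6043947590321907/196635730015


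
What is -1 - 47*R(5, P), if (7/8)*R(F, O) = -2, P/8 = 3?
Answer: 745/7 ≈ 106.43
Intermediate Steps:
P = 24 (P = 8*3 = 24)
R(F, O) = -16/7 (R(F, O) = (8/7)*(-2) = -16/7)
-1 - 47*R(5, P) = -1 - 47*(-16/7) = -1 + 752/7 = 745/7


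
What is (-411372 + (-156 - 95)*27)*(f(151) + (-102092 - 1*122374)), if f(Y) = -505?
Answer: 94071398679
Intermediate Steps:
(-411372 + (-156 - 95)*27)*(f(151) + (-102092 - 1*122374)) = (-411372 + (-156 - 95)*27)*(-505 + (-102092 - 1*122374)) = (-411372 - 251*27)*(-505 + (-102092 - 122374)) = (-411372 - 6777)*(-505 - 224466) = -418149*(-224971) = 94071398679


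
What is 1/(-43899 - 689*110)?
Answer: -1/119689 ≈ -8.3550e-6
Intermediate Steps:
1/(-43899 - 689*110) = 1/(-43899 - 75790) = 1/(-119689) = -1/119689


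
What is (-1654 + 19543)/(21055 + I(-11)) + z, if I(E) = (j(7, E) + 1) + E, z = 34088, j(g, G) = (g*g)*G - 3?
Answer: 698924153/20503 ≈ 34089.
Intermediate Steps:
j(g, G) = -3 + G*g² (j(g, G) = g²*G - 3 = G*g² - 3 = -3 + G*g²)
I(E) = -2 + 50*E (I(E) = ((-3 + E*7²) + 1) + E = ((-3 + E*49) + 1) + E = ((-3 + 49*E) + 1) + E = (-2 + 49*E) + E = -2 + 50*E)
(-1654 + 19543)/(21055 + I(-11)) + z = (-1654 + 19543)/(21055 + (-2 + 50*(-11))) + 34088 = 17889/(21055 + (-2 - 550)) + 34088 = 17889/(21055 - 552) + 34088 = 17889/20503 + 34088 = 698924153/20503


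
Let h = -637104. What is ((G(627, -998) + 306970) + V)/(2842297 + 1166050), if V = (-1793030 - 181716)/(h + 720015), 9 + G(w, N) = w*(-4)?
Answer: 25240527937/332336058117 ≈ 0.075949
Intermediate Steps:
G(w, N) = -9 - 4*w (G(w, N) = -9 + w*(-4) = -9 - 4*w)
V = -1974746/82911 (V = (-1793030 - 181716)/(-637104 + 720015) = -1974746/82911 ≈ -23.818)
((G(627, -998) + 306970) + V)/(2842297 + 1166050) = (((-9 - 4*627) + 306970) - 1974746/82911)/(2842297 + 1166050) = (((-9 - 2508) + 306970) - 1974746/82911)/4008347 = ((-2517 + 306970) - 1974746/82911)*(1/4008347) = (304453 - 1974746/82911)*(1/4008347) = (25240527937/82911)*(1/4008347) = 25240527937/332336058117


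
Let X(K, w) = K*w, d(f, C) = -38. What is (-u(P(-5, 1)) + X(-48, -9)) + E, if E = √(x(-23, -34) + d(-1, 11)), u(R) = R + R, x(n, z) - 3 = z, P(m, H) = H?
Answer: 430 + I*√69 ≈ 430.0 + 8.3066*I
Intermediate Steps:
x(n, z) = 3 + z
u(R) = 2*R
E = I*√69 (E = √((3 - 34) - 38) = √(-31 - 38) = √(-69) = I*√69 ≈ 8.3066*I)
(-u(P(-5, 1)) + X(-48, -9)) + E = (-2 - 48*(-9)) + I*√69 = (-1*2 + 432) + I*√69 = (-2 + 432) + I*√69 = 430 + I*√69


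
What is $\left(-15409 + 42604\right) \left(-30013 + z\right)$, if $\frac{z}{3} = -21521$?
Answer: $-2571994320$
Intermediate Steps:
$z = -64563$ ($z = 3 \left(-21521\right) = -64563$)
$\left(-15409 + 42604\right) \left(-30013 + z\right) = \left(-15409 + 42604\right) \left(-30013 - 64563\right) = 27195 \left(-94576\right) = -2571994320$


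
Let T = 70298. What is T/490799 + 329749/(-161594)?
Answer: -150480744439/79310173606 ≈ -1.8974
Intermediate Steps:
T/490799 + 329749/(-161594) = 70298/490799 + 329749/(-161594) = 70298*(1/490799) + 329749*(-1/161594) = 70298/490799 - 329749/161594 = -150480744439/79310173606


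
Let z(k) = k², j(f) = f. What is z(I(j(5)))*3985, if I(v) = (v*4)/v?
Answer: 63760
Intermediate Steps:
I(v) = 4 (I(v) = (4*v)/v = 4)
z(I(j(5)))*3985 = 4²*3985 = 16*3985 = 63760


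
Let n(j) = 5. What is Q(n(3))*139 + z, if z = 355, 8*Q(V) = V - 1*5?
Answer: 355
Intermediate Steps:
Q(V) = -5/8 + V/8 (Q(V) = (V - 1*5)/8 = (V - 5)/8 = (-5 + V)/8 = -5/8 + V/8)
Q(n(3))*139 + z = (-5/8 + (⅛)*5)*139 + 355 = (-5/8 + 5/8)*139 + 355 = 0*139 + 355 = 0 + 355 = 355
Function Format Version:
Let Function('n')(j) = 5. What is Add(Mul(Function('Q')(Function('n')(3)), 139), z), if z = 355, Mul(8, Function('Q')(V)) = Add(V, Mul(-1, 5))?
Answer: 355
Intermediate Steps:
Function('Q')(V) = Add(Rational(-5, 8), Mul(Rational(1, 8), V)) (Function('Q')(V) = Mul(Rational(1, 8), Add(V, Mul(-1, 5))) = Mul(Rational(1, 8), Add(V, -5)) = Mul(Rational(1, 8), Add(-5, V)) = Add(Rational(-5, 8), Mul(Rational(1, 8), V)))
Add(Mul(Function('Q')(Function('n')(3)), 139), z) = Add(Mul(Add(Rational(-5, 8), Mul(Rational(1, 8), 5)), 139), 355) = Add(Mul(Add(Rational(-5, 8), Rational(5, 8)), 139), 355) = Add(Mul(0, 139), 355) = Add(0, 355) = 355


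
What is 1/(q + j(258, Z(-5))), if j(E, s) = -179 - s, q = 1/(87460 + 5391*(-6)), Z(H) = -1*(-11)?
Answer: -55114/10471659 ≈ -0.0052632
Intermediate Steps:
Z(H) = 11
q = 1/55114 (q = 1/(87460 - 32346) = 1/55114 ≈ 1.8144e-5)
1/(q + j(258, Z(-5))) = 1/(1/55114 + (-179 - 1*11)) = 1/(1/55114 + (-179 - 11)) = 1/(1/55114 - 190) = 1/(-10471659/55114) = -55114/10471659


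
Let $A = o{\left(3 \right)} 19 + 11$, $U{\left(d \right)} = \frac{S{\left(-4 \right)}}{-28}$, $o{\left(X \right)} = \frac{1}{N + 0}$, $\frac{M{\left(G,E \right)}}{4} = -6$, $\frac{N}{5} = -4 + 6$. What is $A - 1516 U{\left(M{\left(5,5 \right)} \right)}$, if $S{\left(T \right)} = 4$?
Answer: $\frac{16063}{70} \approx 229.47$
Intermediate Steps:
$N = 10$ ($N = 5 \left(-4 + 6\right) = 5 \cdot 2 = 10$)
$M{\left(G,E \right)} = -24$ ($M{\left(G,E \right)} = 4 \left(-6\right) = -24$)
$o{\left(X \right)} = \frac{1}{10}$ ($o{\left(X \right)} = \frac{1}{10 + 0} = \frac{1}{10}$)
$U{\left(d \right)} = - \frac{1}{7}$ ($U{\left(d \right)} = \frac{4}{-28} = 4 \left(- \frac{1}{28}\right) = - \frac{1}{7}$)
$A = \frac{129}{10}$ ($A = \frac{1}{10} \cdot 19 + 11 = \frac{19}{10} + 11 = \frac{129}{10} \approx 12.9$)
$A - 1516 U{\left(M{\left(5,5 \right)} \right)} = \frac{129}{10} - - \frac{1516}{7} = \frac{129}{10} + \frac{1516}{7} = \frac{16063}{70}$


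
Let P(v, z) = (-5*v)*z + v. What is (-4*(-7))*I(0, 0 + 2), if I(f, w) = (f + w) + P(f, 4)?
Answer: 56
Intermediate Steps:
P(v, z) = v - 5*v*z (P(v, z) = -5*v*z + v = v - 5*v*z)
I(f, w) = w - 18*f (I(f, w) = (f + w) + f*(1 - 5*4) = (f + w) + f*(1 - 20) = (f + w) + f*(-19) = (f + w) - 19*f = w - 18*f)
(-4*(-7))*I(0, 0 + 2) = (-4*(-7))*((0 + 2) - 18*0) = 28*(2 + 0) = 28*2 = 56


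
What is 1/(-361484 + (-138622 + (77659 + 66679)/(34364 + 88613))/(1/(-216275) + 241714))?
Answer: -6428831163933973/2323923291340925864832 ≈ -2.7664e-6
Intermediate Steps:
1/(-361484 + (-138622 + (77659 + 66679)/(34364 + 88613))/(1/(-216275) + 241714)) = 1/(-361484 + (-138622 + 144338/122977)/(-1/216275 + 241714)) = 1/(-361484 + (-138622 + 144338*(1/122977))/(52276695349/216275)) = 1/(-361484 + (-138622 + 144338/122977)*(216275/52276695349)) = 1/(-361484 - 17047173356/122977*216275/52276695349) = 1/(-361484 - 3686877417568900/6428831163933973) = 1/(-2323923291340925864832/6428831163933973) = -6428831163933973/2323923291340925864832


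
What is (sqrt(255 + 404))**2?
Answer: 659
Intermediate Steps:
(sqrt(255 + 404))**2 = (sqrt(659))**2 = 659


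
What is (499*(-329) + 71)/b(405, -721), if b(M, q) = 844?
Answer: -41025/211 ≈ -194.43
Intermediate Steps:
(499*(-329) + 71)/b(405, -721) = (499*(-329) + 71)/844 = (-164171 + 71)*(1/844) = -164100*1/844 = -41025/211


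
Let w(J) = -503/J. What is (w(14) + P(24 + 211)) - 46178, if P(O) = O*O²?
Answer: 181043255/14 ≈ 1.2932e+7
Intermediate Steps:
P(O) = O³
(w(14) + P(24 + 211)) - 46178 = (-503/14 + (24 + 211)³) - 46178 = (-503*1/14 + 235³) - 46178 = (-503/14 + 12977875) - 46178 = 181689747/14 - 46178 = 181043255/14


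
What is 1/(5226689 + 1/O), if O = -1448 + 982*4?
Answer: 2480/12962188721 ≈ 1.9133e-7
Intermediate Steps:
O = 2480 (O = -1448 + 3928 = 2480)
1/(5226689 + 1/O) = 1/(5226689 + 1/2480) = 1/(12962188721/2480) = 2480/12962188721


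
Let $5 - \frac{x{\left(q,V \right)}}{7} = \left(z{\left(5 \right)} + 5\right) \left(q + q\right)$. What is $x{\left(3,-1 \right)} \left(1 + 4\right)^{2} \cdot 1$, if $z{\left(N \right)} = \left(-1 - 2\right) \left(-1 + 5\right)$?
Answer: $8225$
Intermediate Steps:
$z{\left(N \right)} = -12$ ($z{\left(N \right)} = \left(-3\right) 4 = -12$)
$x{\left(q,V \right)} = 35 + 98 q$ ($x{\left(q,V \right)} = 35 - 7 \left(-12 + 5\right) \left(q + q\right) = 35 - 7 \left(- 7 \cdot 2 q\right) = 35 - 7 \left(- 14 q\right) = 35 + 98 q$)
$x{\left(3,-1 \right)} \left(1 + 4\right)^{2} \cdot 1 = \left(35 + 98 \cdot 3\right) \left(1 + 4\right)^{2} \cdot 1 = \left(35 + 294\right) 5^{2} \cdot 1 = 329 \cdot 25 \cdot 1 = 8225 \cdot 1 = 8225$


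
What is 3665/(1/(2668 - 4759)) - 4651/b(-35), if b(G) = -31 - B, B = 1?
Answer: -245227829/32 ≈ -7.6634e+6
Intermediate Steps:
b(G) = -32 (b(G) = -31 - 1*1 = -31 - 1 = -32)
3665/(1/(2668 - 4759)) - 4651/b(-35) = 3665/(1/(2668 - 4759)) - 4651/(-32) = 3665/(1/(-2091)) - 4651*(-1/32) = 3665/(-1/2091) + 4651/32 = 3665*(-2091) + 4651/32 = -7663515 + 4651/32 = -245227829/32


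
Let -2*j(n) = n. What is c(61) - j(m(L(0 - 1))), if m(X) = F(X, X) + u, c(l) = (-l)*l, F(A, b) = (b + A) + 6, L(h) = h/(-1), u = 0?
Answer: -3717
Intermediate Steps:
L(h) = -h (L(h) = h*(-1) = -h)
F(A, b) = 6 + A + b (F(A, b) = (A + b) + 6 = 6 + A + b)
c(l) = -l²
m(X) = 6 + 2*X (m(X) = (6 + X + X) + 0 = (6 + 2*X) + 0 = 6 + 2*X)
j(n) = -n/2
c(61) - j(m(L(0 - 1))) = -1*61² - (-1)*(6 + 2*(-(0 - 1)))/2 = -1*3721 - (-1)*(6 + 2*(-1*(-1)))/2 = -3721 - (-1)*(6 + 2*1)/2 = -3721 - (-1)*(6 + 2)/2 = -3721 - (-1)*8/2 = -3721 - 1*(-4) = -3721 + 4 = -3717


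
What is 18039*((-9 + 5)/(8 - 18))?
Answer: 36078/5 ≈ 7215.6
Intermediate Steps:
18039*((-9 + 5)/(8 - 18)) = 18039*(-4/(-10)) = 18039*(-4*(-⅒)) = 18039*(⅖) = 36078/5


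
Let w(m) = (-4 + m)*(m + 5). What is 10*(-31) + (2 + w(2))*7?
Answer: -394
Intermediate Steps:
w(m) = (-4 + m)*(5 + m)
10*(-31) + (2 + w(2))*7 = 10*(-31) + (2 + (-20 + 2 + 2²))*7 = -310 + (2 + (-20 + 2 + 4))*7 = -310 + (2 - 14)*7 = -310 - 12*7 = -310 - 84 = -394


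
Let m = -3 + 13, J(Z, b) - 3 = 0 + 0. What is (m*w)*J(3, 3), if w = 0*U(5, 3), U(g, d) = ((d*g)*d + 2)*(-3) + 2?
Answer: 0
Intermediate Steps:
U(g, d) = -4 - 3*g*d² (U(g, d) = (g*d² + 2)*(-3) + 2 = (2 + g*d²)*(-3) + 2 = (-6 - 3*g*d²) + 2 = -4 - 3*g*d²)
J(Z, b) = 3 (J(Z, b) = 3 + (0 + 0) = 3 + 0 = 3)
m = 10
w = 0 (w = 0*(-4 - 3*5*3²) = 0*(-4 - 3*5*9) = 0*(-4 - 135) = 0*(-139) = 0)
(m*w)*J(3, 3) = (10*0)*3 = 0*3 = 0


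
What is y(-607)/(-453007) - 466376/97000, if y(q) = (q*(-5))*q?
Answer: -41976582/56625875 ≈ -0.74130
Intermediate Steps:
y(q) = -5*q² (y(q) = (-5*q)*q = -5*q²)
y(-607)/(-453007) - 466376/97000 = -5*(-607)²/(-453007) - 466376/97000 = -5*368449*(-1/453007) - 466376*1/97000 = -1842245*(-1/453007) - 601/125 = 1842245/453007 - 601/125 = -41976582/56625875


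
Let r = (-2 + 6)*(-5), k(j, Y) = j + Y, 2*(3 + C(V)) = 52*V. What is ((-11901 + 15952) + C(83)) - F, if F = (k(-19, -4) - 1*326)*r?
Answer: -774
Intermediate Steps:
C(V) = -3 + 26*V (C(V) = -3 + (52*V)/2 = -3 + 26*V)
k(j, Y) = Y + j
r = -20 (r = 4*(-5) = -20)
F = 6980 (F = ((-4 - 19) - 1*326)*(-20) = (-23 - 326)*(-20) = -349*(-20) = 6980)
((-11901 + 15952) + C(83)) - F = ((-11901 + 15952) + (-3 + 26*83)) - 1*6980 = (4051 + (-3 + 2158)) - 6980 = (4051 + 2155) - 6980 = 6206 - 6980 = -774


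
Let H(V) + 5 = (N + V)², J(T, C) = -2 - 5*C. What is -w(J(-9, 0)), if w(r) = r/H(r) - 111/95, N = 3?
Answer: 127/190 ≈ 0.66842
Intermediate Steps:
H(V) = -5 + (3 + V)²
w(r) = -111/95 + r/(-5 + (3 + r)²) (w(r) = r/(-5 + (3 + r)²) - 111/95 = -111/95 + r/(-5 + (3 + r)²))
-w(J(-9, 0)) = -(-111/95 + (-2 - 5*0)/(-5 + (3 + (-2 - 5*0))²)) = -(-111/95 + (-2 + 0)/(-5 + (3 + (-2 + 0))²)) = -(-111/95 - 2/(-5 + (3 - 2)²)) = -(-111/95 - 2/(-5 + 1²)) = -(-111/95 - 2/(-5 + 1)) = -(-111/95 - 2/(-4)) = -(-111/95 - 2*(-¼)) = -(-111/95 + ½) = -1*(-127/190) = 127/190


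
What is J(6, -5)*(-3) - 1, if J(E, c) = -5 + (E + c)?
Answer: 11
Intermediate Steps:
J(E, c) = -5 + E + c
J(6, -5)*(-3) - 1 = (-5 + 6 - 5)*(-3) - 1 = -4*(-3) - 1 = 12 - 1 = 11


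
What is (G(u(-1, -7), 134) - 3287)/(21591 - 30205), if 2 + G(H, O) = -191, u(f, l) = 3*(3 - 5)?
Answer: 1740/4307 ≈ 0.40399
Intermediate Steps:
u(f, l) = -6 (u(f, l) = 3*(-2) = -6)
G(H, O) = -193 (G(H, O) = -2 - 191 = -193)
(G(u(-1, -7), 134) - 3287)/(21591 - 30205) = (-193 - 3287)/(21591 - 30205) = -3480/(-8614) = -3480*(-1/8614) = 1740/4307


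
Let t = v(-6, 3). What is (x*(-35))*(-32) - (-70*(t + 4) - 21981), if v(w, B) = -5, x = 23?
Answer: 47671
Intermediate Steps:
t = -5
(x*(-35))*(-32) - (-70*(t + 4) - 21981) = (23*(-35))*(-32) - (-70*(-5 + 4) - 21981) = -805*(-32) - (-70*(-1) - 21981) = 25760 - (70 - 21981) = 25760 - 1*(-21911) = 25760 + 21911 = 47671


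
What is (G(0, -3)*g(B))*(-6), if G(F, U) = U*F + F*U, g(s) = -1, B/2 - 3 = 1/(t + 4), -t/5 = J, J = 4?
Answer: 0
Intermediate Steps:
t = -20 (t = -5*4 = -20)
B = 47/8 (B = 6 + 2/(-20 + 4) = 6 + 2/(-16) = 6 + 2*(-1/16) = 6 - ⅛ = 47/8 ≈ 5.8750)
G(F, U) = 2*F*U (G(F, U) = F*U + F*U = 2*F*U)
(G(0, -3)*g(B))*(-6) = ((2*0*(-3))*(-1))*(-6) = (0*(-1))*(-6) = 0*(-6) = 0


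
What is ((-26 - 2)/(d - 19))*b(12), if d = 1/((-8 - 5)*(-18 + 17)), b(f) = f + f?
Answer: 1456/41 ≈ 35.512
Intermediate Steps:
b(f) = 2*f
d = 1/13 (d = 1/(-13*(-1)) = 1/13 ≈ 0.076923)
((-26 - 2)/(d - 19))*b(12) = ((-26 - 2)/(1/13 - 19))*(2*12) = -28/(-246/13)*24 = -28*(-13/246)*24 = (182/123)*24 = 1456/41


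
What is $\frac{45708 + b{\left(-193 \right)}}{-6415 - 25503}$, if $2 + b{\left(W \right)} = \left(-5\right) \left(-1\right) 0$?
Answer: $- \frac{22853}{15959} \approx -1.432$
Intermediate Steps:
$b{\left(W \right)} = -2$ ($b{\left(W \right)} = -2 + \left(-5\right) \left(-1\right) 0 = -2 + 5 \cdot 0 = -2 + 0 = -2$)
$\frac{45708 + b{\left(-193 \right)}}{-6415 - 25503} = \frac{45708 - 2}{-6415 - 25503} = \frac{45706}{-31918} = 45706 \left(- \frac{1}{31918}\right) = - \frac{22853}{15959}$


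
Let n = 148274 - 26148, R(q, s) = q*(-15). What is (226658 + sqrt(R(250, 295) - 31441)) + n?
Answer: 348784 + I*sqrt(35191) ≈ 3.4878e+5 + 187.59*I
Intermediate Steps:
R(q, s) = -15*q
n = 122126
(226658 + sqrt(R(250, 295) - 31441)) + n = (226658 + sqrt(-15*250 - 31441)) + 122126 = (226658 + sqrt(-3750 - 31441)) + 122126 = (226658 + sqrt(-35191)) + 122126 = (226658 + I*sqrt(35191)) + 122126 = 348784 + I*sqrt(35191)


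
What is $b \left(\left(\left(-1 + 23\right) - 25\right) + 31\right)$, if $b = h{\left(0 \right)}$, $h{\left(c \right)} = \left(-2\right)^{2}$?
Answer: $112$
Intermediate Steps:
$h{\left(c \right)} = 4$
$b = 4$
$b \left(\left(\left(-1 + 23\right) - 25\right) + 31\right) = 4 \left(\left(\left(-1 + 23\right) - 25\right) + 31\right) = 4 \left(\left(22 - 25\right) + 31\right) = 4 \left(-3 + 31\right) = 4 \cdot 28 = 112$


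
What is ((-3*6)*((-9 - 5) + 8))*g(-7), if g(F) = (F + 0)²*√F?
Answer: 5292*I*√7 ≈ 14001.0*I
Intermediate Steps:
g(F) = F^(5/2) (g(F) = F²*√F = F^(5/2))
((-3*6)*((-9 - 5) + 8))*g(-7) = ((-3*6)*((-9 - 5) + 8))*(-7)^(5/2) = (-18*(-14 + 8))*(49*I*√7) = (-18*(-6))*(49*I*√7) = 108*(49*I*√7) = 5292*I*√7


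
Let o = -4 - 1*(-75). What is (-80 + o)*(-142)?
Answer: 1278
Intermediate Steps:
o = 71 (o = -4 + 75 = 71)
(-80 + o)*(-142) = (-80 + 71)*(-142) = -9*(-142) = 1278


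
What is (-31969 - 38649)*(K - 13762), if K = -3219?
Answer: 1199164258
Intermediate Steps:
(-31969 - 38649)*(K - 13762) = (-31969 - 38649)*(-3219 - 13762) = -70618*(-16981) = 1199164258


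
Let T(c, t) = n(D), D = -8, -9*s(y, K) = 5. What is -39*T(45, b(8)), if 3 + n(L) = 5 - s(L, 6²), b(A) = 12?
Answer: -299/3 ≈ -99.667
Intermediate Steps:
s(y, K) = -5/9 (s(y, K) = -⅑*5 = -5/9)
n(L) = 23/9 (n(L) = -3 + (5 - 1*(-5/9)) = -3 + (5 + 5/9) = -3 + 50/9 = 23/9)
T(c, t) = 23/9
-39*T(45, b(8)) = -39*23/9 = -299/3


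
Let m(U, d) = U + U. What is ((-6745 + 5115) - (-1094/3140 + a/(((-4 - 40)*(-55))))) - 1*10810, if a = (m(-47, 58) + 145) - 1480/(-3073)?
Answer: -14524009965369/1167555620 ≈ -12440.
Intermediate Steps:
m(U, d) = 2*U
a = 158203/3073 (a = (2*(-47) + 145) - 1480/(-3073) = (-94 + 145) - 1480*(-1/3073) = 51 + 1480/3073 = 158203/3073 ≈ 51.482)
((-6745 + 5115) - (-1094/3140 + a/(((-4 - 40)*(-55))))) - 1*10810 = ((-6745 + 5115) - (-1094/3140 + 158203/(3073*(((-4 - 40)*(-55)))))) - 1*10810 = (-1630 - (-1094*1/3140 + 158203/(3073*((-44*(-55)))))) - 10810 = (-1630 - (-547/1570 + (158203/3073)/2420)) - 10810 = (-1630 - (-547/1570 + (158203/3073)*(1/2420))) - 10810 = (-1630 - (-547/1570 + 158203/7436660)) - 10810 = (-1630 - 1*(-381947431/1167555620)) - 10810 = (-1630 + 381947431/1167555620) - 10810 = -1902733713169/1167555620 - 10810 = -14524009965369/1167555620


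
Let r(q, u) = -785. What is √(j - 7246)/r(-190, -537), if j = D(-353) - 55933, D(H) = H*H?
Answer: -√61430/785 ≈ -0.31573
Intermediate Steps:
D(H) = H²
j = 68676 (j = (-353)² - 55933 = 124609 - 55933 = 68676)
√(j - 7246)/r(-190, -537) = √(68676 - 7246)/(-785) = √61430*(-1/785) = -√61430/785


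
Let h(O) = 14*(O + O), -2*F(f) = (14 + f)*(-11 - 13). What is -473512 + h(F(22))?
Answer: -461416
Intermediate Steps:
F(f) = 168 + 12*f (F(f) = -(14 + f)*(-11 - 13)/2 = -(14 + f)*(-24)/2 = -(-336 - 24*f)/2 = 168 + 12*f)
h(O) = 28*O (h(O) = 14*(2*O) = 28*O)
-473512 + h(F(22)) = -473512 + 28*(168 + 12*22) = -473512 + 28*(168 + 264) = -473512 + 28*432 = -473512 + 12096 = -461416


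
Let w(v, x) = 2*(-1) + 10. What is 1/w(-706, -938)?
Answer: ⅛ ≈ 0.12500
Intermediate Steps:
w(v, x) = 8 (w(v, x) = -2 + 10 = 8)
1/w(-706, -938) = 1/8 = ⅛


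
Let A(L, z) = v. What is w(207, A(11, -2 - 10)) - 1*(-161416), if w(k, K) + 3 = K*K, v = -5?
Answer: 161438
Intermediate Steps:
A(L, z) = -5
w(k, K) = -3 + K**2 (w(k, K) = -3 + K*K = -3 + K**2)
w(207, A(11, -2 - 10)) - 1*(-161416) = (-3 + (-5)**2) - 1*(-161416) = (-3 + 25) + 161416 = 22 + 161416 = 161438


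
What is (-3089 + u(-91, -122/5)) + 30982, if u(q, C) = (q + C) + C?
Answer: 138766/5 ≈ 27753.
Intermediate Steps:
u(q, C) = q + 2*C (u(q, C) = (C + q) + C = q + 2*C)
(-3089 + u(-91, -122/5)) + 30982 = (-3089 + (-91 + 2*(-122/5))) + 30982 = (-3089 + (-91 - 244/5)) + 30982 = (-3089 - 699/5) + 30982 = -16144/5 + 30982 = 138766/5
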